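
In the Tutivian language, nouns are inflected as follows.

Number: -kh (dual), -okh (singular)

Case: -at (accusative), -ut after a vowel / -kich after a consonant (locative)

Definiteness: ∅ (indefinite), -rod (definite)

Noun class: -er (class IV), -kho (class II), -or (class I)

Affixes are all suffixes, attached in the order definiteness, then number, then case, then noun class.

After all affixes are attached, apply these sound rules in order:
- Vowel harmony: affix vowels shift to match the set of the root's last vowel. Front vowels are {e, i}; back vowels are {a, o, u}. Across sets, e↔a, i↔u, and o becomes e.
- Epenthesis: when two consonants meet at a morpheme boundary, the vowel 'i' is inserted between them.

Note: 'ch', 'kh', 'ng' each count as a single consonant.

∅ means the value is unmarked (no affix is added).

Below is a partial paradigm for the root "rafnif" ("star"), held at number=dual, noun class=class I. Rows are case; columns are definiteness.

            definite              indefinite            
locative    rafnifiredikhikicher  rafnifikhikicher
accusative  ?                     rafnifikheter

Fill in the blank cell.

Attach definiteness definite -rod → rafnifrod.
Attach number dual -kh → rafnifrodkh.
Attach case accusative -at → rafnifrodkhat.
Attach noun class class I -or → rafnifrodkhator.
Apply vowel harmony: rafnifrodkhator → rafnifredkheter.
Apply epenthesis: rafnifredkheter → rafnifiredikheter.

rafnifiredikheter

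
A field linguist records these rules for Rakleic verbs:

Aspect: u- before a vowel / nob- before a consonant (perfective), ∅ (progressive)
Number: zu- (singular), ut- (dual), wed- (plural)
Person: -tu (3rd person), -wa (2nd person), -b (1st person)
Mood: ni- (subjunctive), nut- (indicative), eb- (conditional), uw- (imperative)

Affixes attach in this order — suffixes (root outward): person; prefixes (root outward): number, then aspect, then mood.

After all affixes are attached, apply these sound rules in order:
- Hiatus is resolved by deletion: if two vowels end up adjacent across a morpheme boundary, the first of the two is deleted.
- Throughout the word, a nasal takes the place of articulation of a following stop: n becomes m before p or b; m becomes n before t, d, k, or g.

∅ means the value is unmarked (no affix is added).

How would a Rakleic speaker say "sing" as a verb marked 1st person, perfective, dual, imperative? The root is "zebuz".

Attach number dual ut- → utzebuz.
Attach aspect perfective u- (before vowel 'u') → uutzebuz.
Attach mood imperative uw- → uwuutzebuz.
Attach person 1st person -b → uwuutzebuzb.
Apply vowel deletion: uwuutzebuzb → uwutzebuzb.
Nasal assimilation: no change.

uwutzebuzb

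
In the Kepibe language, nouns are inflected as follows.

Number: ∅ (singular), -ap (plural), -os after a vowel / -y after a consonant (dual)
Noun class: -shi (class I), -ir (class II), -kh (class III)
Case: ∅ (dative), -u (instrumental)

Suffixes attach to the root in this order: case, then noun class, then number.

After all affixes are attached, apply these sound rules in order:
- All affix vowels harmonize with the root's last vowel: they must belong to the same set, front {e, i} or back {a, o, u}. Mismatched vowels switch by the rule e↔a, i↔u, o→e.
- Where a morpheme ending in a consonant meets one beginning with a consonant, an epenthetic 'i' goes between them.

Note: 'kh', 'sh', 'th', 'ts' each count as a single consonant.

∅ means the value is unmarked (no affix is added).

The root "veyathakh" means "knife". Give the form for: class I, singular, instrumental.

Attach case instrumental -u → veyathakhu.
Attach noun class class I -shi → veyathakhushi.
number = singular: zero marking, form stays veyathakhushi.
Apply vowel harmony: veyathakhushi → veyathakhushu.
Epenthesis: no change.

veyathakhushu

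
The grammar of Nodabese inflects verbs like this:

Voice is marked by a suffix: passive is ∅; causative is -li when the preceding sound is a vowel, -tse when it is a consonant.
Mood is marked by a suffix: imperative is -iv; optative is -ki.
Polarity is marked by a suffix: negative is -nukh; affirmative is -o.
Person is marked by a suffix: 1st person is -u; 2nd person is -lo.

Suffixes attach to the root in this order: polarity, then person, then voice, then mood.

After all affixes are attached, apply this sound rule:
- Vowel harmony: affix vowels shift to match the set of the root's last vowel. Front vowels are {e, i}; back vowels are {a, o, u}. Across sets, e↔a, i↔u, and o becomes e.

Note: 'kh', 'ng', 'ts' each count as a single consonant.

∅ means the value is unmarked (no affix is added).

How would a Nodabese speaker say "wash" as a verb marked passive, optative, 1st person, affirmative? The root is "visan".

Attach polarity affirmative -o → visano.
Attach person 1st person -u → visanou.
voice = passive: zero marking, form stays visanou.
Attach mood optative -ki → visanouki.
Apply vowel harmony: visanouki → visanouku.

visanouku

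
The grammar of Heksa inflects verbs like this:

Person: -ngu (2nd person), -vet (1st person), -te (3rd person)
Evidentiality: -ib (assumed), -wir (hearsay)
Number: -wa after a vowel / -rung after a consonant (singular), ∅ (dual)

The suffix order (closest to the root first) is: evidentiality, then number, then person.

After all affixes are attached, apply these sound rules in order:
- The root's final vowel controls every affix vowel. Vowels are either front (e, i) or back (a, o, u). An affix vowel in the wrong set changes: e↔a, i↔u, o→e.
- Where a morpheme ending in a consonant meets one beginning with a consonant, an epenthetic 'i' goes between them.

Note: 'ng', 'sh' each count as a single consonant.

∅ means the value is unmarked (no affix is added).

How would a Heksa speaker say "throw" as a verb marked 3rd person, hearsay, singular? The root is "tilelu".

Attach evidentiality hearsay -wir → tileluwir.
Attach number singular -rung (after consonant 'r') → tileluwirrung.
Attach person 3rd person -te → tileluwirrungte.
Apply vowel harmony: tileluwirrungte → tileluwurrungta.
Apply epenthesis: tileluwurrungta → tileluwurirungita.

tileluwurirungita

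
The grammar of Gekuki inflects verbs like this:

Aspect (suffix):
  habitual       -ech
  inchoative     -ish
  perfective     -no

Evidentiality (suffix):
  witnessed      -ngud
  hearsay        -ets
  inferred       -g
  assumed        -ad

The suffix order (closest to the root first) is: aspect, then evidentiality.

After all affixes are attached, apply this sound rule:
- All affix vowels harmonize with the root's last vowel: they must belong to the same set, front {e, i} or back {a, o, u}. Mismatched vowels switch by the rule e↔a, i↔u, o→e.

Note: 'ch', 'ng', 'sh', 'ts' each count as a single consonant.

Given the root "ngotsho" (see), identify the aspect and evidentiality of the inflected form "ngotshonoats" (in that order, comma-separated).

Segment: ngotsho-no-ets.
aspect: -no → perfective.
evidentiality: -ets → hearsay.

perfective, hearsay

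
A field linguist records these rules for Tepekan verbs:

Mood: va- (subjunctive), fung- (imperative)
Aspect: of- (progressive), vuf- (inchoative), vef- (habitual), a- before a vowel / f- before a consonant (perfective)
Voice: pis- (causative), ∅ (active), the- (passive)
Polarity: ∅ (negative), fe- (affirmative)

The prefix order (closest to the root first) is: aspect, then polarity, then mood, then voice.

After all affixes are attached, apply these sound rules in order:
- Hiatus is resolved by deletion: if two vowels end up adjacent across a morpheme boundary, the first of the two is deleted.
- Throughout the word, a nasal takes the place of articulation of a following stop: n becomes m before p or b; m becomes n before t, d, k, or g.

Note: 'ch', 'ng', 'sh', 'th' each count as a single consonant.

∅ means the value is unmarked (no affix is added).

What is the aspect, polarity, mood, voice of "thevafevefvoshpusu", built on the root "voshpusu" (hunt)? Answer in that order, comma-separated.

Segment: the-va-fe-vef-voshpusu.
aspect: vef- → habitual.
polarity: fe- → affirmative.
mood: va- → subjunctive.
voice: the- → passive.

habitual, affirmative, subjunctive, passive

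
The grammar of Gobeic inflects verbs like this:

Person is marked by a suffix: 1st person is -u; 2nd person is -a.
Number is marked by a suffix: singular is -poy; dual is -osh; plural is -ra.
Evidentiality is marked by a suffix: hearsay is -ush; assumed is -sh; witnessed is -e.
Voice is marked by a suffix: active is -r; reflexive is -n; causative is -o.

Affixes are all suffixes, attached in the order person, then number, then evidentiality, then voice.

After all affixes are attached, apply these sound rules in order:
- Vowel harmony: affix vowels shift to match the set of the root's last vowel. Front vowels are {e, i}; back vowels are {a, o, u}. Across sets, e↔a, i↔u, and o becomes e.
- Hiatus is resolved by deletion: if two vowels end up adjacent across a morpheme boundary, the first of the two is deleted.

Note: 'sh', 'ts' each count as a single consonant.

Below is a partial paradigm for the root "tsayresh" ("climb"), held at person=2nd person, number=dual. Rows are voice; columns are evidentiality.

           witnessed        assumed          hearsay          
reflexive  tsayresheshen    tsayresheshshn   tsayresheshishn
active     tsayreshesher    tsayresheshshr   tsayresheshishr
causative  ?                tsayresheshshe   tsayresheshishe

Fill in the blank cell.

tsayresheshe

Attach person 2nd person -a → tsayresha.
Attach number dual -osh → tsayreshaosh.
Attach evidentiality witnessed -e → tsayreshaoshe.
Attach voice causative -o → tsayreshaosheo.
Apply vowel harmony: tsayreshaosheo → tsayresheeshee.
Apply vowel deletion: tsayresheeshee → tsayresheshe.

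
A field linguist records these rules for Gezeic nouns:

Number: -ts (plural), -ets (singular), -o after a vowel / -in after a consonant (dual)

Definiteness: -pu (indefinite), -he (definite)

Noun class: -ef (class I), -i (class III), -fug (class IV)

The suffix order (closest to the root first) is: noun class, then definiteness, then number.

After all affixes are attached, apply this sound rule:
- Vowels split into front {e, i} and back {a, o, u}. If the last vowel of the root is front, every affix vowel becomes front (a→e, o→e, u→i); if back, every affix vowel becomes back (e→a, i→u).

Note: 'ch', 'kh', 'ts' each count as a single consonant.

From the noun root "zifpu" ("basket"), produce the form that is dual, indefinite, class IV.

zifpufugpuo

Attach noun class class IV -fug → zifpufug.
Attach definiteness indefinite -pu → zifpufugpu.
Attach number dual -o (after vowel 'u') → zifpufugpuo.
Vowel harmony: no change.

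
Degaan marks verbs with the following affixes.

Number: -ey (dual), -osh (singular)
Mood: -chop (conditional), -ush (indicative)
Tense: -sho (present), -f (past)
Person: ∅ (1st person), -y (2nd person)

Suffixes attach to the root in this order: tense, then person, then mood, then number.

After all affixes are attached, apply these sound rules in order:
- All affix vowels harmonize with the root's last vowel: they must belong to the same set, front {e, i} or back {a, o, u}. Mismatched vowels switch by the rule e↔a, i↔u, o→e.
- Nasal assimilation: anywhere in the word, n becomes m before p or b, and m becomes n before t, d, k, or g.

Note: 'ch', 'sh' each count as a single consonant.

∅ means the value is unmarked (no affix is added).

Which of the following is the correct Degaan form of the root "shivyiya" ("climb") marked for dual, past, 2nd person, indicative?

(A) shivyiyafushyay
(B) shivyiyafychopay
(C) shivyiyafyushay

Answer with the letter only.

Attach tense past -f → shivyiyaf.
Attach person 2nd person -y → shivyiyafy.
Attach mood indicative -ush → shivyiyafyush.
Attach number dual -ey → shivyiyafyushey.
Apply vowel harmony: shivyiyafyushey → shivyiyafyushay.
Nasal assimilation: no change.
So the correct form is shivyiyafyushay, option (C).
(B) shivyiyafychopay is wrong: it uses conditional instead of indicative for mood.
(A) shivyiyafushyay is wrong: it has the affixes in the wrong order.

C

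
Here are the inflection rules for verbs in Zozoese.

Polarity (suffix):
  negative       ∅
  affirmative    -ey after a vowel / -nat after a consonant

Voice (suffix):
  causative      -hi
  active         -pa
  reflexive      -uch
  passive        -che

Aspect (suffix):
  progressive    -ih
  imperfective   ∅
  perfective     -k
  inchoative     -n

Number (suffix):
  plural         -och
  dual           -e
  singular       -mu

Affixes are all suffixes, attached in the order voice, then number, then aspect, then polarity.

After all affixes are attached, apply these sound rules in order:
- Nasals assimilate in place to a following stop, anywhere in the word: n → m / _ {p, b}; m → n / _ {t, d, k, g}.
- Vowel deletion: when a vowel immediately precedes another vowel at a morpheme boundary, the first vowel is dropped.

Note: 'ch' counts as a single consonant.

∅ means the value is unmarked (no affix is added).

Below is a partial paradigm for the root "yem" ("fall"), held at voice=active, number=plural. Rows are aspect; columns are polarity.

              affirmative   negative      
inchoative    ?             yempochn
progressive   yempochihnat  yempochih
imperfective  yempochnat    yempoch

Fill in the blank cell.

Attach voice active -pa → yempa.
Attach number plural -och → yempaoch.
Attach aspect inchoative -n → yempaochn.
Attach polarity affirmative -nat (after consonant 'n') → yempaochnnat.
Nasal assimilation: no change.
Apply vowel deletion: yempaochnnat → yempochnnat.

yempochnnat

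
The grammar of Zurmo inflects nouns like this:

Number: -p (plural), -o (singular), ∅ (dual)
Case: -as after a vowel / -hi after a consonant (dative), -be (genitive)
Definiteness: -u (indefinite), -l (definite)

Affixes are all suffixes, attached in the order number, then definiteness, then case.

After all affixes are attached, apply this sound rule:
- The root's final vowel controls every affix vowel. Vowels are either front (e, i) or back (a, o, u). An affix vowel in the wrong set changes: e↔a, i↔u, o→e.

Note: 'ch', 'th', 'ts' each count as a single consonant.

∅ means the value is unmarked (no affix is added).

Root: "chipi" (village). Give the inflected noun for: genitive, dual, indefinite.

chipiibe

number = dual: zero marking, form stays chipi.
Attach definiteness indefinite -u → chipiu.
Attach case genitive -be → chipiube.
Apply vowel harmony: chipiube → chipiibe.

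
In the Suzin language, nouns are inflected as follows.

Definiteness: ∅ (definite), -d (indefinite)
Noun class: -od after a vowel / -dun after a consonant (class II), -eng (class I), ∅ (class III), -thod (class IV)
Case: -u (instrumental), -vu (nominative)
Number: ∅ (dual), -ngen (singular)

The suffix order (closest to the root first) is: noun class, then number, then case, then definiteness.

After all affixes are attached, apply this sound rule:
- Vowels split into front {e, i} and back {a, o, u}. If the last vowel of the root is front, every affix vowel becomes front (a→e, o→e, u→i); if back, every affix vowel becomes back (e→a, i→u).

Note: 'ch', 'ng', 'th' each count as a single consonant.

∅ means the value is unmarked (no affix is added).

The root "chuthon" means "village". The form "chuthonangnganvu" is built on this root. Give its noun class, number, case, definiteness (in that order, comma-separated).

class I, singular, nominative, definite

Segment: chuthon-eng-ngen-vu.
noun class: -eng → class I.
number: -ngen → singular.
case: -vu → nominative.
definiteness: ∅ → definite.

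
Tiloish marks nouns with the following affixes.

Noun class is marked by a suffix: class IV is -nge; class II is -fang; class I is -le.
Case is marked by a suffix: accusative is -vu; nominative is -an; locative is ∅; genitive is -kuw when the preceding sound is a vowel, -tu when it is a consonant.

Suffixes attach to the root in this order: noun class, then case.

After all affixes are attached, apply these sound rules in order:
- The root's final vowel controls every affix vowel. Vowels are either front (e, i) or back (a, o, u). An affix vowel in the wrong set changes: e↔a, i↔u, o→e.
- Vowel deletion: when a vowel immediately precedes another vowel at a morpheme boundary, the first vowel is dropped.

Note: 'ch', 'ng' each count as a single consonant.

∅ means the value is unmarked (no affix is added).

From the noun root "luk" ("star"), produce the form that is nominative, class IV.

lukngan

Attach noun class class IV -nge → luknge.
Attach case nominative -an → lukngean.
Apply vowel harmony: lukngean → lukngaan.
Apply vowel deletion: lukngaan → lukngan.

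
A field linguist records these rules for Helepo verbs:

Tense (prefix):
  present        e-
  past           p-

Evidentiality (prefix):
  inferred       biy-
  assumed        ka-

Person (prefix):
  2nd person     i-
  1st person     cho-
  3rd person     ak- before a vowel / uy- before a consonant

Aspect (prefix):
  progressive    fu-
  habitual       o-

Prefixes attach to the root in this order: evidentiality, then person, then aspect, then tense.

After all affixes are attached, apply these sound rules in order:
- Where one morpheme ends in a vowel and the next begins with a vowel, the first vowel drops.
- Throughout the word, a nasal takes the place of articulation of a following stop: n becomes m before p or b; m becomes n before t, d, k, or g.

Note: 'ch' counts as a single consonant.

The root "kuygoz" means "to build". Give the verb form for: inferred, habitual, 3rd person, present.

Attach evidentiality inferred biy- → biykuygoz.
Attach person 3rd person uy- (before consonant 'b') → uybiykuygoz.
Attach aspect habitual o- → ouybiykuygoz.
Attach tense present e- → eouybiykuygoz.
Apply vowel deletion: eouybiykuygoz → uybiykuygoz.
Nasal assimilation: no change.

uybiykuygoz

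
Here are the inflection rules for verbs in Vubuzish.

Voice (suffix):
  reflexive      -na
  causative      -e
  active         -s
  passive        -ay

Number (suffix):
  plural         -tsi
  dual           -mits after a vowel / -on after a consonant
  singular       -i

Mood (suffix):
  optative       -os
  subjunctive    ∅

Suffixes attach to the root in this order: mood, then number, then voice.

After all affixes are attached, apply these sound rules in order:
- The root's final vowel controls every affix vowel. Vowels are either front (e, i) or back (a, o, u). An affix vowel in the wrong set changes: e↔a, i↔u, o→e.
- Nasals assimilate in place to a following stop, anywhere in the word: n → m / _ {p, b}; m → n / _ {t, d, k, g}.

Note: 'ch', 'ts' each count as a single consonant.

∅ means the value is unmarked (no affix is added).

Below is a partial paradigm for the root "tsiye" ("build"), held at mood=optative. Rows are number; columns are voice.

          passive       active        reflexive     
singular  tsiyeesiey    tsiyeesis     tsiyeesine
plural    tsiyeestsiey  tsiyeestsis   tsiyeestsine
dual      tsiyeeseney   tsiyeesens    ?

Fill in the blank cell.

Attach mood optative -os → tsiyeos.
Attach number dual -on (after consonant 's') → tsiyeoson.
Attach voice reflexive -na → tsiyeosonna.
Apply vowel harmony: tsiyeosonna → tsiyeesenne.
Nasal assimilation: no change.

tsiyeesenne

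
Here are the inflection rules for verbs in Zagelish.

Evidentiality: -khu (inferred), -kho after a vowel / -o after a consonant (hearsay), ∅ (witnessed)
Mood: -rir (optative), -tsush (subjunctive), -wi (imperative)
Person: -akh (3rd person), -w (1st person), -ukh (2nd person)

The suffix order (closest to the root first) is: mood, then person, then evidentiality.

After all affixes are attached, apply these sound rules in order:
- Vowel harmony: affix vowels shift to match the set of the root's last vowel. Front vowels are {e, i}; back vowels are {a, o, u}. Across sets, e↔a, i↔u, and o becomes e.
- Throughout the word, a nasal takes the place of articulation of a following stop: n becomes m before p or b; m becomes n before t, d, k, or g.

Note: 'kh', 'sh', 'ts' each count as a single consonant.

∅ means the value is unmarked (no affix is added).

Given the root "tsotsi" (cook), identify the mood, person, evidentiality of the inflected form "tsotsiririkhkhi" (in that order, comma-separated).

Segment: tsotsi-rir-ukh-khu.
mood: -rir → optative.
person: -ukh → 2nd person.
evidentiality: -khu → inferred.

optative, 2nd person, inferred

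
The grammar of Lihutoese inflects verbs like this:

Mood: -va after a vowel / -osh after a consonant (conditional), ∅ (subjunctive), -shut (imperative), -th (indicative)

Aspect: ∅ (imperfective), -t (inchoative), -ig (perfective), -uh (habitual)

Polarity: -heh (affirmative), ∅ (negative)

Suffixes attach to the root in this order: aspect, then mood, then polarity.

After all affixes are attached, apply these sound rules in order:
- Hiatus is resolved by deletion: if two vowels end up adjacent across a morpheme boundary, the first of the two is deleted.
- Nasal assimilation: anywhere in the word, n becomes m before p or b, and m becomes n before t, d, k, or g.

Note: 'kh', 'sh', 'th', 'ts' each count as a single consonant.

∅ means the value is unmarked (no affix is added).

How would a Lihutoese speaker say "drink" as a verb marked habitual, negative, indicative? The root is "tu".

tuhth

Attach aspect habitual -uh → tuuh.
Attach mood indicative -th → tuuhth.
polarity = negative: zero marking, form stays tuuhth.
Apply vowel deletion: tuuhth → tuhth.
Nasal assimilation: no change.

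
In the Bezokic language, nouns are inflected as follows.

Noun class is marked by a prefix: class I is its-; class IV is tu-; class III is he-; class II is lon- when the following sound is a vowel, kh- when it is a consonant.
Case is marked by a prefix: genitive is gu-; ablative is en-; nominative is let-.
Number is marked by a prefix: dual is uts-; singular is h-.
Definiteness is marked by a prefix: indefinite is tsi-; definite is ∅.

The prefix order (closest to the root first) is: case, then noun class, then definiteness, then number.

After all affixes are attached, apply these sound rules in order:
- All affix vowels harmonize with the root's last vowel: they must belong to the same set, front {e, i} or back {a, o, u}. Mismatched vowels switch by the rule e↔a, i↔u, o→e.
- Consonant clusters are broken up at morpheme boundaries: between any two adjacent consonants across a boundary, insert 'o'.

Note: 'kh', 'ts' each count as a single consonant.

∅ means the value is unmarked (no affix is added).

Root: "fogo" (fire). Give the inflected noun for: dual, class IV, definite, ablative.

Attach case ablative en- → enfogo.
Attach noun class class IV tu- → tuenfogo.
definiteness = definite: zero marking, form stays tuenfogo.
Attach number dual uts- → utstuenfogo.
Apply vowel harmony: utstuenfogo → utstuanfogo.
Apply epenthesis: utstuanfogo → utsotuanofogo.

utsotuanofogo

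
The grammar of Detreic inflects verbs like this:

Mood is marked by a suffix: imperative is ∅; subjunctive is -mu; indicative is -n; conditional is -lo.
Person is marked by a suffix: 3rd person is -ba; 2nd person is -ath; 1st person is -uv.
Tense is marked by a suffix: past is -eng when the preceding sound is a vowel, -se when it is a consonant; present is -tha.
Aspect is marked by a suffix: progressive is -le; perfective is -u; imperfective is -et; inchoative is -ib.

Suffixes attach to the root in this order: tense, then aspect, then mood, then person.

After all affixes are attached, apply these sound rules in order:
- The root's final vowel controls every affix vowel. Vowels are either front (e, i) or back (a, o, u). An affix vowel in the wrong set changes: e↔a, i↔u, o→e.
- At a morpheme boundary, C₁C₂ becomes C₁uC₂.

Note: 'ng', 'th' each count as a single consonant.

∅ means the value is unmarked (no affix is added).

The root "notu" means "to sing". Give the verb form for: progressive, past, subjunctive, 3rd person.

Attach tense past -eng (after vowel 'u') → notueng.
Attach aspect progressive -le → notuengle.
Attach mood subjunctive -mu → notuenglemu.
Attach person 3rd person -ba → notuenglemuba.
Apply vowel harmony: notuenglemuba → notuanglamuba.
Apply epenthesis: notuanglamuba → notuangulamuba.

notuangulamuba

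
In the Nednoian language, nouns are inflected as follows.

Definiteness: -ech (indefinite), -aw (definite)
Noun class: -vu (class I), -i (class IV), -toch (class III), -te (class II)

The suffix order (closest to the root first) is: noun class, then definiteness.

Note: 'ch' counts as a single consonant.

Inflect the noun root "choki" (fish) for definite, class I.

chokivuaw

Attach noun class class I -vu → chokivu.
Attach definiteness definite -aw → chokivuaw.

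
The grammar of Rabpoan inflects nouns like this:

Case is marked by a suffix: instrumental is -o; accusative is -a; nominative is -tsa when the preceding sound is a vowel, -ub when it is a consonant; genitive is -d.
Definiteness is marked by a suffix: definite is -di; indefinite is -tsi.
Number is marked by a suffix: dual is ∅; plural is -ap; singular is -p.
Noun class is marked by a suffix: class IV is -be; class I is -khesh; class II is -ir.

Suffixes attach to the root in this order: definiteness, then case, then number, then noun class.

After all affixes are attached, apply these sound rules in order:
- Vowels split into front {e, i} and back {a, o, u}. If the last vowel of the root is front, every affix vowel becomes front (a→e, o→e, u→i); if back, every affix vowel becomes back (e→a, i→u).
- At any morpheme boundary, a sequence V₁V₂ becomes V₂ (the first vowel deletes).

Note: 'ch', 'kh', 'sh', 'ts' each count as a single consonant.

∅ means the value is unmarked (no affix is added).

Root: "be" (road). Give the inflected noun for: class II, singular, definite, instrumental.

Attach definiteness definite -di → bedi.
Attach case instrumental -o → bedio.
Attach number singular -p → bediop.
Attach noun class class II -ir → bediopir.
Apply vowel harmony: bediopir → bediepir.
Apply vowel deletion: bediepir → bedepir.

bedepir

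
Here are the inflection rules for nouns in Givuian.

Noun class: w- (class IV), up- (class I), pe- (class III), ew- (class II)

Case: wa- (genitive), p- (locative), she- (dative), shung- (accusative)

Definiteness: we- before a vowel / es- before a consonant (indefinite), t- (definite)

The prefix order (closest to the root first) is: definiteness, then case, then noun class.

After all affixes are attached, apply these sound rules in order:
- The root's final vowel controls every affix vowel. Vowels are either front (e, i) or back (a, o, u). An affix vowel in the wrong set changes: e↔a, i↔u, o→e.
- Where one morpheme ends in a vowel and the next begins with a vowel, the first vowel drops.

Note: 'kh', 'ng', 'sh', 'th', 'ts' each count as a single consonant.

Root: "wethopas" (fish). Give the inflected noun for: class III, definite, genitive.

pawatwethopas

Attach definiteness definite t- → twethopas.
Attach case genitive wa- → watwethopas.
Attach noun class class III pe- → pewatwethopas.
Apply vowel harmony: pewatwethopas → pawatwethopas.
Vowel deletion: no change.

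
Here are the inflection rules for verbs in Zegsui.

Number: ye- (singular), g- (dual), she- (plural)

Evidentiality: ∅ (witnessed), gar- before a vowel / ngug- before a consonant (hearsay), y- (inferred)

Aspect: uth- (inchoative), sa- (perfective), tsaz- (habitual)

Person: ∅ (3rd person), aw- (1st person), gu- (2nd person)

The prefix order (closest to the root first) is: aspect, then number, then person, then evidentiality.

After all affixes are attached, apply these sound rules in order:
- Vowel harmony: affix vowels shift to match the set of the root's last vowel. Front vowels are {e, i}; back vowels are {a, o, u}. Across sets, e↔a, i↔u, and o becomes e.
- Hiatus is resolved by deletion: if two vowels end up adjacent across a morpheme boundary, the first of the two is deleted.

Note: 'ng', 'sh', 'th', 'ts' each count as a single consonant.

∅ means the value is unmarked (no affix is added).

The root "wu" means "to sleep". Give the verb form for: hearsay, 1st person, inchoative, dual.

garawguthwu

Attach aspect inchoative uth- → uthwu.
Attach number dual g- → guthwu.
Attach person 1st person aw- → awguthwu.
Attach evidentiality hearsay gar- (before vowel 'a') → garawguthwu.
Vowel harmony: no change.
Vowel deletion: no change.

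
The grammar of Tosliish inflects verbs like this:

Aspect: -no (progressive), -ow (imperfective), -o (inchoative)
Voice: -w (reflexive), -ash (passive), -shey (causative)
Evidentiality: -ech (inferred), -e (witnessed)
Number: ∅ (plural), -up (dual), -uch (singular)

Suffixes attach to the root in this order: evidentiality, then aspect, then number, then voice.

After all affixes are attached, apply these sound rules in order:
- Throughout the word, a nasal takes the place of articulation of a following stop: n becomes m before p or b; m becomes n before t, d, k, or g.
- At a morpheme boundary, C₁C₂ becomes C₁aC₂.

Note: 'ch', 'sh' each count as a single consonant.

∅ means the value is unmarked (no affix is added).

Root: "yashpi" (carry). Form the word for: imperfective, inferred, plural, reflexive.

Attach evidentiality inferred -ech → yashpiech.
Attach aspect imperfective -ow → yashpiechow.
number = plural: zero marking, form stays yashpiechow.
Attach voice reflexive -w → yashpiechoww.
Nasal assimilation: no change.
Apply epenthesis: yashpiechoww → yashpiechowaw.

yashpiechowaw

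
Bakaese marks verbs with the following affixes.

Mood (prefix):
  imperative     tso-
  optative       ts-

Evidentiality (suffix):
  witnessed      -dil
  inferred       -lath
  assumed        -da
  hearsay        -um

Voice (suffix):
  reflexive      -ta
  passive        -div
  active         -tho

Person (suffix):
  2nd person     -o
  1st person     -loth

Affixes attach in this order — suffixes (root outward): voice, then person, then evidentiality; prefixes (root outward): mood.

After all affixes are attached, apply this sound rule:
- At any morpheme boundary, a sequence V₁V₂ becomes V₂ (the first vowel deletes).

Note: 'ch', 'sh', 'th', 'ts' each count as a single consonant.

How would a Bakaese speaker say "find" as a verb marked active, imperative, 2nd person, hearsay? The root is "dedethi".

tsodedethithum

Attach mood imperative tso- → tsodedethi.
Attach voice active -tho → tsodedethitho.
Attach person 2nd person -o → tsodedethithoo.
Attach evidentiality hearsay -um → tsodedethithooum.
Apply vowel deletion: tsodedethithooum → tsodedethithum.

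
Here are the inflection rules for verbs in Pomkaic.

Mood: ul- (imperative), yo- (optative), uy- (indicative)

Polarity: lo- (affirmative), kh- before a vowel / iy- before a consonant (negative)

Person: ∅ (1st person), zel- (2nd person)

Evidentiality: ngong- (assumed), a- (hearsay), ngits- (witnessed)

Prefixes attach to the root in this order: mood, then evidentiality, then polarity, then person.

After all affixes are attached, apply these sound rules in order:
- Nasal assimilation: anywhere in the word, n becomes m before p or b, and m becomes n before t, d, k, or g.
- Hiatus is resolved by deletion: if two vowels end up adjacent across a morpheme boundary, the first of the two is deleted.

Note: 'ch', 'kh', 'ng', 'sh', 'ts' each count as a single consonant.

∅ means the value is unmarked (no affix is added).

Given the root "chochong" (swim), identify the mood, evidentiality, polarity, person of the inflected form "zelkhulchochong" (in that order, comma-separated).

Segment: zel-kh-a-ul-chochong.
mood: ul- → imperative.
evidentiality: a- → hearsay.
polarity: kh/iy- → negative.
person: zel- → 2nd person.

imperative, hearsay, negative, 2nd person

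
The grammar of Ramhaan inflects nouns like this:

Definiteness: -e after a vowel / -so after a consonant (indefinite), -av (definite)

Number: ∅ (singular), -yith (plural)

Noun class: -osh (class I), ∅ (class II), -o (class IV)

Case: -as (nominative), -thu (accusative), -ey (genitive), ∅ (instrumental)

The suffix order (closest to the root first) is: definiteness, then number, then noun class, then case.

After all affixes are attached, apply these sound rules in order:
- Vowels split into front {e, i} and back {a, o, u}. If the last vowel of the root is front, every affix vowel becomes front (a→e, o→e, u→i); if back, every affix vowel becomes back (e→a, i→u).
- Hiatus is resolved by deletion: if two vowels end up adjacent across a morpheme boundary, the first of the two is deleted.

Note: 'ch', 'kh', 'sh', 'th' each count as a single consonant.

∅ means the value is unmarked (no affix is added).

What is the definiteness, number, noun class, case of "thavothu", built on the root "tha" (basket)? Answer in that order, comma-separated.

definite, singular, class IV, accusative

Segment: tha-av-o-thu.
definiteness: -av → definite.
number: ∅ → singular.
noun class: -o → class IV.
case: -thu → accusative.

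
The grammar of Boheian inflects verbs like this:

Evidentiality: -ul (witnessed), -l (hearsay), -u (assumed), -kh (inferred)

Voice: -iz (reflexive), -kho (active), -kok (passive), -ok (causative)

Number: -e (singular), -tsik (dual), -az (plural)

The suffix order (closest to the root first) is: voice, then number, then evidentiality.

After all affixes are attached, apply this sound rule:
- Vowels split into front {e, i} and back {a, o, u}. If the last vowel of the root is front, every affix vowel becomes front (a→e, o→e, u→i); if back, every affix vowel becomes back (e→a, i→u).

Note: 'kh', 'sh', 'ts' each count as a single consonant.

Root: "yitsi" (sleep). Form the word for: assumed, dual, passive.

yitsikektsiki

Attach voice passive -kok → yitsikok.
Attach number dual -tsik → yitsikoktsik.
Attach evidentiality assumed -u → yitsikoktsiku.
Apply vowel harmony: yitsikoktsiku → yitsikektsiki.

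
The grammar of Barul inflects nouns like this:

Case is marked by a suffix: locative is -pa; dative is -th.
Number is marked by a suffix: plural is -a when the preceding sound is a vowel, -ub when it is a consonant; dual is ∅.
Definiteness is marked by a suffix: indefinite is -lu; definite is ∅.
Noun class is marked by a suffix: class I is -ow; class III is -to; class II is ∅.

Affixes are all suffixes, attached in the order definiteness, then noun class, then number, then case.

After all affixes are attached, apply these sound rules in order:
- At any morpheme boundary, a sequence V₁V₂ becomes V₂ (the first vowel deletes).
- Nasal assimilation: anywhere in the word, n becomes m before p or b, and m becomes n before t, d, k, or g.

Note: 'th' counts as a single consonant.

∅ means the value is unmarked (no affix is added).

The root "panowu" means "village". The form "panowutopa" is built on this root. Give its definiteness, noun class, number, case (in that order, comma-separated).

Segment: panowu-to-pa.
definiteness: ∅ → definite.
noun class: -to → class III.
number: ∅ → dual.
case: -pa → locative.

definite, class III, dual, locative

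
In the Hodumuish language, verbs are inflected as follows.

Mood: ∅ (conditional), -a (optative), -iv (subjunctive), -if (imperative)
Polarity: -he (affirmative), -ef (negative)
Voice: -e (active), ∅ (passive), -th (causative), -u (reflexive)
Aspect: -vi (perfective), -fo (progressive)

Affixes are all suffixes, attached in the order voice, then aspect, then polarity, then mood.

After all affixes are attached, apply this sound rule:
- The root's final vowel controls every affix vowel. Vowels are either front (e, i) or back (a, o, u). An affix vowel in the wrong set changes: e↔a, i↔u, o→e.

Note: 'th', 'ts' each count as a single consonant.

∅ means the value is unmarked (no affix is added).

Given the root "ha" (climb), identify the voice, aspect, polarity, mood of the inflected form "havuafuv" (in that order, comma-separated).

passive, perfective, negative, subjunctive

Segment: ha-vi-ef-iv.
voice: ∅ → passive.
aspect: -vi → perfective.
polarity: -ef → negative.
mood: -iv → subjunctive.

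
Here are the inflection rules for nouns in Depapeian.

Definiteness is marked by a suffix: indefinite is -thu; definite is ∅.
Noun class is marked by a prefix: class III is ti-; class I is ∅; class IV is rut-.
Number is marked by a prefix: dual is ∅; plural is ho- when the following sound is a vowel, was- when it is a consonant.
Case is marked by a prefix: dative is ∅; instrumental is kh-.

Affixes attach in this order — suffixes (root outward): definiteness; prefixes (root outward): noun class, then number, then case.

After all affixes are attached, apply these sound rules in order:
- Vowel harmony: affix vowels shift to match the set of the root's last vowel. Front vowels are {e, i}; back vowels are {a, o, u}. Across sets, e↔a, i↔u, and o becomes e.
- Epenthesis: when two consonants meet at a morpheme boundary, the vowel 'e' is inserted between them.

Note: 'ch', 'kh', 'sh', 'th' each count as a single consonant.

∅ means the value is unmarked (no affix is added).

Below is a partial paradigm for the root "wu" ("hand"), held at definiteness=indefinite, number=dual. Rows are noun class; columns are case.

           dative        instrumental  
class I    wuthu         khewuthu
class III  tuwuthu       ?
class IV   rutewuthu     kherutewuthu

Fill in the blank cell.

khetuwuthu

Attach noun class class III ti- → tiwu.
Attach definiteness indefinite -thu → tiwuthu.
number = dual: zero marking, form stays tiwuthu.
Attach case instrumental kh- → khtiwuthu.
Apply vowel harmony: khtiwuthu → khtuwuthu.
Apply epenthesis: khtuwuthu → khetuwuthu.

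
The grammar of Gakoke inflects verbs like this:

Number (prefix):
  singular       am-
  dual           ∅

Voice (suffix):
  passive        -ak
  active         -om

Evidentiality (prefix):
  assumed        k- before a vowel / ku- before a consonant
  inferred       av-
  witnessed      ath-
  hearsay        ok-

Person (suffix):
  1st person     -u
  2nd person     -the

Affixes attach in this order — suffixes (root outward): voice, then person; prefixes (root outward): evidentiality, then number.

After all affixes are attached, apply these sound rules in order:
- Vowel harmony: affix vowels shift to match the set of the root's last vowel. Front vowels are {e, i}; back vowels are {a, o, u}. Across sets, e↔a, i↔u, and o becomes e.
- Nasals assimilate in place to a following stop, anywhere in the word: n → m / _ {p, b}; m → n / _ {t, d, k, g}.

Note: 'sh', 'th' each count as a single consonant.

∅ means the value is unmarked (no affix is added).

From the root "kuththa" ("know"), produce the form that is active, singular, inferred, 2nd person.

amavkuththaomtha

Attach evidentiality inferred av- → avkuththa.
Attach voice active -om → avkuththaom.
Attach person 2nd person -the → avkuththaomthe.
Attach number singular am- → amavkuththaomthe.
Apply vowel harmony: amavkuththaomthe → amavkuththaomtha.
Nasal assimilation: no change.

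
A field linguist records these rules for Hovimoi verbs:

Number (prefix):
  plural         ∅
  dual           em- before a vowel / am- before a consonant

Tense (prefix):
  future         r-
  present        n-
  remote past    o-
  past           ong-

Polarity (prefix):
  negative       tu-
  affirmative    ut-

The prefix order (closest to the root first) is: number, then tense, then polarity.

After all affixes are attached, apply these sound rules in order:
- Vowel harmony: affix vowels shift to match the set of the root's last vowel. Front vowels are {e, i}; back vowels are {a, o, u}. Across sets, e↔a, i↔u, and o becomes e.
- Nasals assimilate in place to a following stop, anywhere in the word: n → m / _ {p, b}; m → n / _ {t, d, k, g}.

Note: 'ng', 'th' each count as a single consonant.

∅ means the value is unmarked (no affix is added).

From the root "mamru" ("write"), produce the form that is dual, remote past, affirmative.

utoammamru

Attach number dual am- (before consonant 'm') → ammamru.
Attach tense remote past o- → oammamru.
Attach polarity affirmative ut- → utoammamru.
Vowel harmony: no change.
Nasal assimilation: no change.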